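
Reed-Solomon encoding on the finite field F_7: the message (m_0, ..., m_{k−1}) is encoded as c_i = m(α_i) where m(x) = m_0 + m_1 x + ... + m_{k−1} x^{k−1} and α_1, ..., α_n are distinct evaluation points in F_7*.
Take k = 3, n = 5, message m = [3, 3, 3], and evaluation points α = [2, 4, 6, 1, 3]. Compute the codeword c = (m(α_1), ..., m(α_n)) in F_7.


c = [0, 0, 3, 2, 4]

Message polynomial: m(x) = 3 + 3·x + 3·x^2 (mod 7).
For each evaluation point α_i, compute m(α_i) mod 7:
  α_1 = 2: Horner steps 3 → 2 → 0, so m(2) = 0.
  α_2 = 4: Horner steps 3 → 1 → 0, so m(4) = 0.
  α_3 = 6: Horner steps 3 → 0 → 3, so m(6) = 3.
  α_4 = 1: Horner steps 3 → 6 → 2, so m(1) = 2.
  α_5 = 3: Horner steps 3 → 5 → 4, so m(3) = 4.
Codeword c = [0, 0, 3, 2, 4] ∈ F_7^5.


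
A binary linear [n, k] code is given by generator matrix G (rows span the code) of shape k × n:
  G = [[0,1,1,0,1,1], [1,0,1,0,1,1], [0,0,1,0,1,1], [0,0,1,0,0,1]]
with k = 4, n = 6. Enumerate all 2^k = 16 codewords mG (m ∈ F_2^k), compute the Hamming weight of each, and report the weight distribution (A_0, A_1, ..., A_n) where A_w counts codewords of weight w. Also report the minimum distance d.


Weight distribution: A_0 = 1, A_1 = 3, A_2 = 4, A_3 = 4, A_4 = 3, A_5 = 1. Minimum distance d = 1.

Enumerate all 2^4 = 16 messages m ∈ F_2^4.
For each, compute codeword c = mG in F_2^6, then tally its weight.
  m = 0000 → c = 000000, weight = 0.
  m = 1000 → c = 011011, weight = 4.
  m = 0100 → c = 101011, weight = 4.
  m = 1100 → c = 110000, weight = 2.
  m = 0010 → c = 001011, weight = 3.
  m = 1010 → c = 010000, weight = 1.
  m = 0110 → c = 100000, weight = 1.
  m = 1110 → c = 111011, weight = 5.
  m = 0001 → c = 001001, weight = 2.
  m = 1001 → c = 010010, weight = 2.
  m = 0101 → c = 100010, weight = 2.
  m = 1101 → c = 111001, weight = 4.
  m = 0011 → c = 000010, weight = 1.
  m = 1011 → c = 011001, weight = 3.
  m = 0111 → c = 101001, weight = 3.
  m = 1111 → c = 110010, weight = 3.
Tally weights:
  weight 0: 1 codewords.
  weight 1: 3 codewords.
  weight 2: 4 codewords.
  weight 3: 4 codewords.
  weight 4: 3 codewords.
  weight 5: 1 codewords.
Minimum distance d = smallest w > 0 with A_w > 0 = 1.
Sanity: Σ A_w = 16 = 2^4 = 16 ✓.


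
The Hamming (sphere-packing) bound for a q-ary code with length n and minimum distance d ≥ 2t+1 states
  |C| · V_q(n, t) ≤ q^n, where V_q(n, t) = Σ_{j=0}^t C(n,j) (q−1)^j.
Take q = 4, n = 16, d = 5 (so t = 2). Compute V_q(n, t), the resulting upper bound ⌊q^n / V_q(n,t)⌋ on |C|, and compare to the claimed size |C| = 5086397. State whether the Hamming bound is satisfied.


V_q(n, t) = 1129, q^n = 4294967296, Hamming bound = 3804222, |C| = 5086397 > bound (violated).

Step 1: Compute V_q(n, t) = Σ_{j=0}^2 C(n, j) (q−1)^j.
  j = 0: C(16,0)·(3)^0 = 1·1 = 1.
  j = 1: C(16,1)·(3)^1 = 16·3 = 48.
  j = 2: C(16,2)·(3)^2 = 120·9 = 1080.
  V_q(n, t) = 1 + 48 + 1080 = 1129.
Step 2: q^n = 4^16 = 4294967296.
Step 3: Hamming bound ⌊q^n / V_q(n,t)⌋ = ⌊4294967296/1129⌋ = 3804222.
Step 4: Compare |C| = 5086397 to 3804222: violated.
The claimed |C| lies above the Hamming bound, so no 4-ary code of length 16 with d ≥ 5 can have 5086397 codewords.


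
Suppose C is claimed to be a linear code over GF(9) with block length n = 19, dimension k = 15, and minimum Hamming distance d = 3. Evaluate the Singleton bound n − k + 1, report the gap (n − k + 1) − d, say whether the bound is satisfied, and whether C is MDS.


Singleton RHS = n − k + 1 = 5, slack = 2, bound satisfied, not MDS.

Singleton bound: d ≤ n − k + 1.
Here n = 19, k = 15, so n − k + 1 = 5.
Given d = 3, check d ≤ 5: YES.
Slack = (n − k + 1) − d = 2.
The code is NOT MDS (slack = 2 > 0).
Description: the claimed parameters are [19, 15, 3]_9; such a code would be non-MDS.


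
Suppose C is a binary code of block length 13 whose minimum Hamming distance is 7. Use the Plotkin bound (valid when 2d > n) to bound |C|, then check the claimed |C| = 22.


Plotkin bound M ≤ 14; given |C| = 22 > bound (violated).

Check applicability: 2d = 14, n = 13.
2d − n = 1 > 0, so Plotkin applies.
Compute d/(2d−n) = 7/1 ≈ 7.0000.
⌊d/(2d−n)⌋ = 7.
Plotkin bound: M ≤ 2·7 = 14.
Given |C| = 22, check: VIOLATED.
This |C| is above the Plotkin bound, so no binary code with n = 13, d = 7 and 22 codewords exists.


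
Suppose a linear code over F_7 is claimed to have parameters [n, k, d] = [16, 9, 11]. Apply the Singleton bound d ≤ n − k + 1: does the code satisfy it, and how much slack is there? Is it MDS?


Singleton RHS = n − k + 1 = 8, slack = -3, bound violated (no such code; not MDS).

Singleton bound: d ≤ n − k + 1.
Here n = 16, k = 9, so n − k + 1 = 8.
Given d = 11, check d ≤ 8: NO.
Slack = (n − k + 1) − d = -3.
The slack is negative: d = 11 exceeds n − k + 1 = 8 by 3, so the Singleton bound is violated and no linear [16, 9, 11]_7 code can exist. In particular it is not MDS (MDS requires d = n − k + 1 exactly).
Description: the claimed parameters are [16, 9, 11]_7; such a code would be impossible (violates the Singleton bound).


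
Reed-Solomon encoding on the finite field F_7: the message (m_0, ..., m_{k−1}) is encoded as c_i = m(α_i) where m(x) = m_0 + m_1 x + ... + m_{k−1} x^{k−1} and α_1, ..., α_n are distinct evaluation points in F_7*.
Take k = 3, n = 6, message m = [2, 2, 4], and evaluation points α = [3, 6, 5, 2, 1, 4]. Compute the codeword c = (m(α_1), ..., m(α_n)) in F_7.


c = [2, 4, 0, 1, 1, 4]

Message polynomial: m(x) = 2 + 2·x + 4·x^2 (mod 7).
For each evaluation point α_i, compute m(α_i) mod 7:
  α_1 = 3: Horner steps 4 → 0 → 2, so m(3) = 2.
  α_2 = 6: Horner steps 4 → 5 → 4, so m(6) = 4.
  α_3 = 5: Horner steps 4 → 1 → 0, so m(5) = 0.
  α_4 = 2: Horner steps 4 → 3 → 1, so m(2) = 1.
  α_5 = 1: Horner steps 4 → 6 → 1, so m(1) = 1.
  α_6 = 4: Horner steps 4 → 4 → 4, so m(4) = 4.
Codeword c = [2, 4, 0, 1, 1, 4] ∈ F_7^6.


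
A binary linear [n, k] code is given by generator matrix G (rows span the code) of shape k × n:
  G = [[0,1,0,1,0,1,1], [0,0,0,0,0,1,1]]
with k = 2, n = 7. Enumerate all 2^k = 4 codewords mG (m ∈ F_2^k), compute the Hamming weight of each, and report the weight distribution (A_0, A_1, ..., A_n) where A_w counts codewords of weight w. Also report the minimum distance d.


Weight distribution: A_0 = 1, A_2 = 2, A_4 = 1. Minimum distance d = 2.

Enumerate all 2^2 = 4 messages m ∈ F_2^2.
For each, compute codeword c = mG in F_2^7, then tally its weight.
  m = 00 → c = 0000000, weight = 0.
  m = 10 → c = 0101011, weight = 4.
  m = 01 → c = 0000011, weight = 2.
  m = 11 → c = 0101000, weight = 2.
Tally weights:
  weight 0: 1 codewords.
  weight 2: 2 codewords.
  weight 4: 1 codewords.
Minimum distance d = smallest w > 0 with A_w > 0 = 2.
Sanity: Σ A_w = 4 = 2^2 = 4 ✓.


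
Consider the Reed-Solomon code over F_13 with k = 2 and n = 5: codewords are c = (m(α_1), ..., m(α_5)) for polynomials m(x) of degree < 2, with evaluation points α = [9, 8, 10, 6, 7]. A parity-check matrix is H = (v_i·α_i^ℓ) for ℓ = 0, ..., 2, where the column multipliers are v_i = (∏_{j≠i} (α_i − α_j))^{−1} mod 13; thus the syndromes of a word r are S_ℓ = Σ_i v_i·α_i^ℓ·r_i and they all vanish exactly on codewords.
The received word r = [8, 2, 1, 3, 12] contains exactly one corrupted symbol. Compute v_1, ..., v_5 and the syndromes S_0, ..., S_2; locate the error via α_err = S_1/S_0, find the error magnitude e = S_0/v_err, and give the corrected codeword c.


S = (6, 3, 8), error at position 5, error magnitude e = 3, c = [8, 2, 1, 3, 9].

Step 1: column multipliers v_i = (∏_{j≠i}(α_i − α_j))^{−1} mod 13.
  i = 1 (α = 9): (9−8)(9−10)(9−6)(9−7) = 1·(−1)·3·2 = −6 ≡ 7, so v_1 = 7^{−1} = 2 (mod 13).
  i = 2 (α = 8): (8−9)(8−10)(8−6)(8−7) = (−1)·(−2)·2·1 = 4 ≡ 4, so v_2 = 4^{−1} = 10 (mod 13).
  i = 3 (α = 10): (10−9)(10−8)(10−6)(10−7) = 1·2·4·3 = 24 ≡ 11, so v_3 = 11^{−1} = 6 (mod 13).
  i = 4 (α = 6): (6−9)(6−8)(6−10)(6−7) = (−3)·(−2)·(−4)·(−1) = 24 ≡ 11, so v_4 = 11^{−1} = 6 (mod 13).
  i = 5 (α = 7): (7−9)(7−8)(7−10)(7−6) = (−2)·(−1)·(−3)·1 = −6 ≡ 7, so v_5 = 7^{−1} = 2 (mod 13).
  v = [2, 10, 6, 6, 2].
Step 2: syndromes of r = [8, 2, 1, 3, 12] (all sums mod 13).
  S_0 = Σ v_i r_i = 2·8 + 10·2 + 6·1 + 6·3 + 2·12 = 84 ≡ 6.
  S_1 = Σ v_i α_i r_i = 2·9·8 + 10·8·2 + 6·10·1 + 6·6·3 + 2·7·12 = 640 ≡ 3.
  α_i^2 mod 13 = [3, 12, 9, 10, 10].
  S_2 = Σ v_i α_i^2 r_i = 2·3·8 + 10·12·2 + 6·9·1 + 6·10·3 + 2·10·12 = 762 ≡ 8.
  S = (6, 3, 8) ≠ 0, so r is not a codeword (an error is present).
Step 3: locate the error. For a single error e at position i, S_ℓ = v_i·e·α_i^ℓ, so α_err = S_1/S_0.
  S_0^{−1} = 6^{−1} = 11 (mod 13), so α_err = 3·11 = 33 ≡ 7 = α_5. Error position i = 5.
  Consistency check: S_2/S_1 = 8·9 = 72 ≡ 7 = α_err ✓ (single-error assumption holds).
Step 4: error magnitude e = S_0/v_5 = S_0·∏_{j≠5}(α_5 − α_j) = 6·7 = 42 ≡ 3 (mod 13).
Step 5: correct position 5: c_5 = r_5 − e = 12 − 3 ≡ 9 (mod 13). Hence c = [8, 2, 1, 3, 9].
  Check: interpolating c through the α_i gives m(x) = 6 + 6·x (degree < 2) with m(α_i) = c_i for every i, so c is indeed a codeword.


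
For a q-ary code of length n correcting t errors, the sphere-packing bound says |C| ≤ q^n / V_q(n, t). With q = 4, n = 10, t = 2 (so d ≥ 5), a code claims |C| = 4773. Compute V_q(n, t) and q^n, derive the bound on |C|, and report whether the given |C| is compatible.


V_q(n, t) = 436, q^n = 1048576, Hamming bound = 2404, |C| = 4773 > bound (violated).

Step 1: Compute V_q(n, t) = Σ_{j=0}^2 C(n, j) (q−1)^j.
  j = 0: C(10,0)·(3)^0 = 1·1 = 1.
  j = 1: C(10,1)·(3)^1 = 10·3 = 30.
  j = 2: C(10,2)·(3)^2 = 45·9 = 405.
  V_q(n, t) = 1 + 30 + 405 = 436.
Step 2: q^n = 4^10 = 1048576.
Step 3: Hamming bound ⌊q^n / V_q(n,t)⌋ = ⌊1048576/436⌋ = 2404.
Step 4: Compare |C| = 4773 to 2404: violated.
The claimed |C| lies above the Hamming bound, so no 4-ary code of length 10 with d ≥ 5 can have 4773 codewords.


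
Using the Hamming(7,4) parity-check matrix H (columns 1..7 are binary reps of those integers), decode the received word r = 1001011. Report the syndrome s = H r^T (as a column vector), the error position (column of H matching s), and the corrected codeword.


s = (1, 0, 0)^T, error position = 4, corrected codeword c = 1000011

Compute s = H r^T mod 2 one row at a time:
  s_1 = 1 + 0 + 1 + 1 = 3 ≡ 1 (mod 2).
  s_2 = 0 + 0 + 1 + 1 = 2 ≡ 0 (mod 2).
  s_3 = 1 + 0 + 0 + 1 = 2 ≡ 0 (mod 2).
s = (1, 0, 0)^T — this equals column 4 of H (binary 100), so error is at position 4.
Correct: flip bit 4 of r = 1001011 to get c = 1000011.


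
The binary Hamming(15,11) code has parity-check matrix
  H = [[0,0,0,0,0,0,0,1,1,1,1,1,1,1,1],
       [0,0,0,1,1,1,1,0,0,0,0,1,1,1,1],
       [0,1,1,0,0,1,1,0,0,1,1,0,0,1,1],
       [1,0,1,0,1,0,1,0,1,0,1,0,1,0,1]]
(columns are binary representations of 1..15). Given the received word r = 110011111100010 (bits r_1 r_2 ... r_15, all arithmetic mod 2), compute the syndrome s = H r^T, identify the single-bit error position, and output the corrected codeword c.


s = (0, 0, 1, 0)^T, error position = 2, corrected codeword c = 100011111100010

Compute s = H r^T mod 2 one row at a time:
  s_1 = 1 + 1 + 1 + 0 + 0 + 0 + 1 + 0 = 4 ≡ 0 (mod 2).
  s_2 = 0 + 1 + 1 + 1 + 0 + 0 + 1 + 0 = 4 ≡ 0 (mod 2).
  s_3 = 1 + 0 + 1 + 1 + 1 + 0 + 1 + 0 = 5 ≡ 1 (mod 2).
  s_4 = 1 + 0 + 1 + 1 + 1 + 0 + 0 + 0 = 4 ≡ 0 (mod 2).
s = (0, 0, 1, 0)^T — this equals column 2 of H (binary 0010), so error is at position 2.
Correct: flip bit 2 of r = 110011111100010 to get c = 100011111100010.


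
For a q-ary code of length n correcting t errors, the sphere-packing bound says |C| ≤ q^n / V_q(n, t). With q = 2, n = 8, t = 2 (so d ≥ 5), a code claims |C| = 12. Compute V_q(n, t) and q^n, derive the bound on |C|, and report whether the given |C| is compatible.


V_q(n, t) = 37, q^n = 256, Hamming bound = 6, |C| = 12 > bound (violated).

Step 1: Compute V_q(n, t) = Σ_{j=0}^2 C(n, j) (q−1)^j.
  j = 0: C(8,0)·(1)^0 = 1·1 = 1.
  j = 1: C(8,1)·(1)^1 = 8·1 = 8.
  j = 2: C(8,2)·(1)^2 = 28·1 = 28.
  V_q(n, t) = 1 + 8 + 28 = 37.
Step 2: q^n = 2^8 = 256.
Step 3: Hamming bound ⌊q^n / V_q(n,t)⌋ = ⌊256/37⌋ = 6.
Step 4: Compare |C| = 12 to 6: violated.
The claimed |C| lies above the Hamming bound, so no 2-ary code of length 8 with d ≥ 5 can have 12 codewords.


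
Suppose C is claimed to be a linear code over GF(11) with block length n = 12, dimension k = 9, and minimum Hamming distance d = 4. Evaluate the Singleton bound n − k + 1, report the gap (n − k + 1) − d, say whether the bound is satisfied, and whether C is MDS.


Singleton RHS = n − k + 1 = 4, slack = 0, bound satisfied, MDS.

Singleton bound: d ≤ n − k + 1.
Here n = 12, k = 9, so n − k + 1 = 4.
Given d = 4, check d ≤ 4: YES.
Slack = (n − k + 1) − d = 0.
The code is MDS (slack = 0).
Description: the claimed parameters are [12, 9, 4]_11; such a code would be MDS (meets Singleton bound).


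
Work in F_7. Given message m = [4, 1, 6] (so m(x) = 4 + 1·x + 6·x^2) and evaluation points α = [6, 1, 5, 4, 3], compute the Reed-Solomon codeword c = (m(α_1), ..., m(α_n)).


c = [2, 4, 5, 6, 5]

Message polynomial: m(x) = 4 + 1·x + 6·x^2 (mod 7).
For each evaluation point α_i, compute m(α_i) mod 7:
  α_1 = 6: Horner steps 6 → 2 → 2, so m(6) = 2.
  α_2 = 1: Horner steps 6 → 0 → 4, so m(1) = 4.
  α_3 = 5: Horner steps 6 → 3 → 5, so m(5) = 5.
  α_4 = 4: Horner steps 6 → 4 → 6, so m(4) = 6.
  α_5 = 3: Horner steps 6 → 5 → 5, so m(3) = 5.
Codeword c = [2, 4, 5, 6, 5] ∈ F_7^5.


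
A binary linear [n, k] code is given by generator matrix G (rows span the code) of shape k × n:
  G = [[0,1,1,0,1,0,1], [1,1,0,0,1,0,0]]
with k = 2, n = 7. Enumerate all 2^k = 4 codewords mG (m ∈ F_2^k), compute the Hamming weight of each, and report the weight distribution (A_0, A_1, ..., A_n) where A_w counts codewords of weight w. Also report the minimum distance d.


Weight distribution: A_0 = 1, A_3 = 2, A_4 = 1. Minimum distance d = 3.

Enumerate all 2^2 = 4 messages m ∈ F_2^2.
For each, compute codeword c = mG in F_2^7, then tally its weight.
  m = 00 → c = 0000000, weight = 0.
  m = 10 → c = 0110101, weight = 4.
  m = 01 → c = 1100100, weight = 3.
  m = 11 → c = 1010001, weight = 3.
Tally weights:
  weight 0: 1 codewords.
  weight 3: 2 codewords.
  weight 4: 1 codewords.
Minimum distance d = smallest w > 0 with A_w > 0 = 3.
Sanity: Σ A_w = 4 = 2^2 = 4 ✓.


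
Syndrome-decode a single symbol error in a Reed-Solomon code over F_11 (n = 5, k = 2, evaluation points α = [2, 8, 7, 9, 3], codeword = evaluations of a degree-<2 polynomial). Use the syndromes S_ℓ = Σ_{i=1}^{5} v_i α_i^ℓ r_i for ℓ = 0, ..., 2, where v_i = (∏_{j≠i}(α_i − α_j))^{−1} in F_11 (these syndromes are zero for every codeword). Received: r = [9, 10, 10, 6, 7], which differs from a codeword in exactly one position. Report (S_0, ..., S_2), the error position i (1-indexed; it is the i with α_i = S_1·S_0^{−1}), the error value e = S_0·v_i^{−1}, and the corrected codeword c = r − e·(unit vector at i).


S = (8, 9, 6), error at position 2, error magnitude e = 2, c = [9, 8, 10, 6, 7].

Step 1: column multipliers v_i = (∏_{j≠i}(α_i − α_j))^{−1} mod 11.
  i = 1 (α = 2): (2−8)(2−7)(2−9)(2−3) = (−6)·(−5)·(−7)·(−1) = 210 ≡ 1, so v_1 = 1^{−1} = 1 (mod 11).
  i = 2 (α = 8): (8−2)(8−7)(8−9)(8−3) = 6·1·(−1)·5 = −30 ≡ 3, so v_2 = 3^{−1} = 4 (mod 11).
  i = 3 (α = 7): (7−2)(7−8)(7−9)(7−3) = 5·(−1)·(−2)·4 = 40 ≡ 7, so v_3 = 7^{−1} = 8 (mod 11).
  i = 4 (α = 9): (9−2)(9−8)(9−7)(9−3) = 7·1·2·6 = 84 ≡ 7, so v_4 = 7^{−1} = 8 (mod 11).
  i = 5 (α = 3): (3−2)(3−8)(3−7)(3−9) = 1·(−5)·(−4)·(−6) = −120 ≡ 1, so v_5 = 1^{−1} = 1 (mod 11).
  v = [1, 4, 8, 8, 1].
Step 2: syndromes of r = [9, 10, 10, 6, 7] (all sums mod 11).
  S_0 = Σ v_i r_i = 1·9 + 4·10 + 8·10 + 8·6 + 1·7 = 184 ≡ 8.
  S_1 = Σ v_i α_i r_i = 1·2·9 + 4·8·10 + 8·7·10 + 8·9·6 + 1·3·7 = 1351 ≡ 9.
  α_i^2 mod 11 = [4, 9, 5, 4, 9].
  S_2 = Σ v_i α_i^2 r_i = 1·4·9 + 4·9·10 + 8·5·10 + 8·4·6 + 1·9·7 = 1051 ≡ 6.
  S = (8, 9, 6) ≠ 0, so r is not a codeword (an error is present).
Step 3: locate the error. For a single error e at position i, S_ℓ = v_i·e·α_i^ℓ, so α_err = S_1/S_0.
  S_0^{−1} = 8^{−1} = 7 (mod 11), so α_err = 9·7 = 63 ≡ 8 = α_2. Error position i = 2.
  Consistency check: S_2/S_1 = 6·5 = 30 ≡ 8 = α_err ✓ (single-error assumption holds).
Step 4: error magnitude e = S_0/v_2 = S_0·∏_{j≠2}(α_2 − α_j) = 8·3 = 24 ≡ 2 (mod 11).
Step 5: correct position 2: c_2 = r_2 − e = 10 − 2 ≡ 8 (mod 11). Hence c = [9, 8, 10, 6, 7].
  Check: interpolating c through the α_i gives m(x) = 2 + 9·x (degree < 2) with m(α_i) = c_i for every i, so c is indeed a codeword.


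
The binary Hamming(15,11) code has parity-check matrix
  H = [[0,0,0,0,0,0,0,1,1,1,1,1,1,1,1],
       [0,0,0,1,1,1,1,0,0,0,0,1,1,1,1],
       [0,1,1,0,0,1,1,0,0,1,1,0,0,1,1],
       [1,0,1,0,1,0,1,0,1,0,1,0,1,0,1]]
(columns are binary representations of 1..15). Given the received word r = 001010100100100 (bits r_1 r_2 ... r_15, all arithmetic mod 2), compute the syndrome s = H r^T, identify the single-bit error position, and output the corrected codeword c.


s = (0, 1, 1, 0)^T, error position = 6, corrected codeword c = 001011100100100

Compute s = H r^T mod 2 one row at a time:
  s_1 = 0 + 0 + 1 + 0 + 0 + 1 + 0 + 0 = 2 ≡ 0 (mod 2).
  s_2 = 0 + 1 + 0 + 1 + 0 + 1 + 0 + 0 = 3 ≡ 1 (mod 2).
  s_3 = 0 + 1 + 0 + 1 + 1 + 0 + 0 + 0 = 3 ≡ 1 (mod 2).
  s_4 = 0 + 1 + 1 + 1 + 0 + 0 + 1 + 0 = 4 ≡ 0 (mod 2).
s = (0, 1, 1, 0)^T — this equals column 6 of H (binary 0110), so error is at position 6.
Correct: flip bit 6 of r = 001010100100100 to get c = 001011100100100.


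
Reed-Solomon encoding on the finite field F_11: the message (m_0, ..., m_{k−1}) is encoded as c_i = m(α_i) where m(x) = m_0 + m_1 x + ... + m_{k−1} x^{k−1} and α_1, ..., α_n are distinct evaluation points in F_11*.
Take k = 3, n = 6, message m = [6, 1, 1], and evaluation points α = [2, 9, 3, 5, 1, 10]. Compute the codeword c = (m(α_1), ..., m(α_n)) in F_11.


c = [1, 8, 7, 3, 8, 6]

Message polynomial: m(x) = 6 + 1·x + 1·x^2 (mod 11).
For each evaluation point α_i, compute m(α_i) mod 11:
  α_1 = 2: Horner steps 1 → 3 → 1, so m(2) = 1.
  α_2 = 9: Horner steps 1 → 10 → 8, so m(9) = 8.
  α_3 = 3: Horner steps 1 → 4 → 7, so m(3) = 7.
  α_4 = 5: Horner steps 1 → 6 → 3, so m(5) = 3.
  α_5 = 1: Horner steps 1 → 2 → 8, so m(1) = 8.
  α_6 = 10: Horner steps 1 → 0 → 6, so m(10) = 6.
Codeword c = [1, 8, 7, 3, 8, 6] ∈ F_11^6.


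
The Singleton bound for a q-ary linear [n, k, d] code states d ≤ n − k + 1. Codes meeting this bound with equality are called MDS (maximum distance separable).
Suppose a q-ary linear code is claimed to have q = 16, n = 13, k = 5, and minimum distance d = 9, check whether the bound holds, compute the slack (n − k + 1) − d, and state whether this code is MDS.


Singleton RHS = n − k + 1 = 9, slack = 0, bound satisfied, MDS.

Singleton bound: d ≤ n − k + 1.
Here n = 13, k = 5, so n − k + 1 = 9.
Given d = 9, check d ≤ 9: YES.
Slack = (n − k + 1) − d = 0.
The code is MDS (slack = 0).
Description: the claimed parameters are [13, 5, 9]_16; such a code would be MDS (meets Singleton bound).


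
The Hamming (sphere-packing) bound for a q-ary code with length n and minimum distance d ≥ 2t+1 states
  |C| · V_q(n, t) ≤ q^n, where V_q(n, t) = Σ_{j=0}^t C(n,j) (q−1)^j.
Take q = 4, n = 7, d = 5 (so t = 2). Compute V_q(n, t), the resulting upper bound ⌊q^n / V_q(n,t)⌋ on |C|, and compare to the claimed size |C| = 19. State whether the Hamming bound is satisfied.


V_q(n, t) = 211, q^n = 16384, Hamming bound = 77, |C| = 19 ≤ bound (satisfied).

Step 1: Compute V_q(n, t) = Σ_{j=0}^2 C(n, j) (q−1)^j.
  j = 0: C(7,0)·(3)^0 = 1·1 = 1.
  j = 1: C(7,1)·(3)^1 = 7·3 = 21.
  j = 2: C(7,2)·(3)^2 = 21·9 = 189.
  V_q(n, t) = 1 + 21 + 189 = 211.
Step 2: q^n = 4^7 = 16384.
Step 3: Hamming bound ⌊q^n / V_q(n,t)⌋ = ⌊16384/211⌋ = 77.
Step 4: Compare |C| = 19 to 77: satisfied.
The claimed |C| lies below the Hamming bound.


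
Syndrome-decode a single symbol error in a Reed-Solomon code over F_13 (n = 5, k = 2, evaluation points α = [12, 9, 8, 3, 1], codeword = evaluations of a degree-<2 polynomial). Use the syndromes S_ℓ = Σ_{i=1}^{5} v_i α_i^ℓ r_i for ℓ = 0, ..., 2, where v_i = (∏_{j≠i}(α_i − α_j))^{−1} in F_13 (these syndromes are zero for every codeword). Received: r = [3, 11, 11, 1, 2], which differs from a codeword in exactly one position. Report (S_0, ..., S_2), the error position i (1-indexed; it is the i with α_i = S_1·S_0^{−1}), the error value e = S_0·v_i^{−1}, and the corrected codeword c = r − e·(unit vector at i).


S = (11, 10, 2), error at position 3, error magnitude e = 6, c = [3, 11, 5, 1, 2].

Step 1: column multipliers v_i = (∏_{j≠i}(α_i − α_j))^{−1} mod 13.
  i = 1 (α = 12): (12−9)(12−8)(12−3)(12−1) = 3·4·9·11 = 1188 ≡ 5, so v_1 = 5^{−1} = 8 (mod 13).
  i = 2 (α = 9): (9−12)(9−8)(9−3)(9−1) = (−3)·1·6·8 = −144 ≡ 12, so v_2 = 12^{−1} = 12 (mod 13).
  i = 3 (α = 8): (8−12)(8−9)(8−3)(8−1) = (−4)·(−1)·5·7 = 140 ≡ 10, so v_3 = 10^{−1} = 4 (mod 13).
  i = 4 (α = 3): (3−12)(3−9)(3−8)(3−1) = (−9)·(−6)·(−5)·2 = −540 ≡ 6, so v_4 = 6^{−1} = 11 (mod 13).
  i = 5 (α = 1): (1−12)(1−9)(1−8)(1−3) = (−11)·(−8)·(−7)·(−2) = 1232 ≡ 10, so v_5 = 10^{−1} = 4 (mod 13).
  v = [8, 12, 4, 11, 4].
Step 2: syndromes of r = [3, 11, 11, 1, 2] (all sums mod 13).
  S_0 = Σ v_i r_i = 8·3 + 12·11 + 4·11 + 11·1 + 4·2 = 219 ≡ 11.
  S_1 = Σ v_i α_i r_i = 8·12·3 + 12·9·11 + 4·8·11 + 11·3·1 + 4·1·2 = 1869 ≡ 10.
  α_i^2 mod 13 = [1, 3, 12, 9, 1].
  S_2 = Σ v_i α_i^2 r_i = 8·1·3 + 12·3·11 + 4·12·11 + 11·9·1 + 4·1·2 = 1055 ≡ 2.
  S = (11, 10, 2) ≠ 0, so r is not a codeword (an error is present).
Step 3: locate the error. For a single error e at position i, S_ℓ = v_i·e·α_i^ℓ, so α_err = S_1/S_0.
  S_0^{−1} = 11^{−1} = 6 (mod 13), so α_err = 10·6 = 60 ≡ 8 = α_3. Error position i = 3.
  Consistency check: S_2/S_1 = 2·4 = 8 ≡ 8 = α_err ✓ (single-error assumption holds).
Step 4: error magnitude e = S_0/v_3 = S_0·∏_{j≠3}(α_3 − α_j) = 11·10 = 110 ≡ 6 (mod 13).
Step 5: correct position 3: c_3 = r_3 − e = 11 − 6 ≡ 5 (mod 13). Hence c = [3, 11, 5, 1, 2].
  Check: interpolating c through the α_i gives m(x) = 9 + 6·x (degree < 2) with m(α_i) = c_i for every i, so c is indeed a codeword.


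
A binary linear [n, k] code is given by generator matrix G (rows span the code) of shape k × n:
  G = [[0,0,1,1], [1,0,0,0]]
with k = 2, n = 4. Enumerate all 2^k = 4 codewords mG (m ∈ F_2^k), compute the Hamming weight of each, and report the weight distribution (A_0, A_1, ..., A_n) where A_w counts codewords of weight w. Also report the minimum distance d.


Weight distribution: A_0 = 1, A_1 = 1, A_2 = 1, A_3 = 1. Minimum distance d = 1.

Enumerate all 2^2 = 4 messages m ∈ F_2^2.
For each, compute codeword c = mG in F_2^4, then tally its weight.
  m = 00 → c = 0000, weight = 0.
  m = 10 → c = 0011, weight = 2.
  m = 01 → c = 1000, weight = 1.
  m = 11 → c = 1011, weight = 3.
Tally weights:
  weight 0: 1 codewords.
  weight 1: 1 codewords.
  weight 2: 1 codewords.
  weight 3: 1 codewords.
Minimum distance d = smallest w > 0 with A_w > 0 = 1.
Sanity: Σ A_w = 4 = 2^2 = 4 ✓.


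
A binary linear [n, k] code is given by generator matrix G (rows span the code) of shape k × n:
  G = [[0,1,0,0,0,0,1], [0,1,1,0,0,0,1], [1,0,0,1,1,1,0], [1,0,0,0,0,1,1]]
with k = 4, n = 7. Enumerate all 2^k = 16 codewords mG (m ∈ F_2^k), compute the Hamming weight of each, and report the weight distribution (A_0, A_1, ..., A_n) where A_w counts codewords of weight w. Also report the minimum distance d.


Weight distribution: A_0 = 1, A_1 = 1, A_2 = 1, A_3 = 5, A_4 = 5, A_5 = 1, A_6 = 1, A_7 = 1. Minimum distance d = 1.

Enumerate all 2^4 = 16 messages m ∈ F_2^4.
For each, compute codeword c = mG in F_2^7, then tally its weight.
  m = 0000 → c = 0000000, weight = 0.
  m = 1000 → c = 0100001, weight = 2.
  m = 0100 → c = 0110001, weight = 3.
  m = 1100 → c = 0010000, weight = 1.
  m = 0010 → c = 1001110, weight = 4.
  m = 1010 → c = 1101111, weight = 6.
  m = 0110 → c = 1111111, weight = 7.
  m = 1110 → c = 1011110, weight = 5.
  m = 0001 → c = 1000011, weight = 3.
  m = 1001 → c = 1100010, weight = 3.
  m = 0101 → c = 1110010, weight = 4.
  m = 1101 → c = 1010011, weight = 4.
  m = 0011 → c = 0001101, weight = 3.
  m = 1011 → c = 0101100, weight = 3.
  m = 0111 → c = 0111100, weight = 4.
  m = 1111 → c = 0011101, weight = 4.
Tally weights:
  weight 0: 1 codewords.
  weight 1: 1 codewords.
  weight 2: 1 codewords.
  weight 3: 5 codewords.
  weight 4: 5 codewords.
  weight 5: 1 codewords.
  weight 6: 1 codewords.
  weight 7: 1 codewords.
Minimum distance d = smallest w > 0 with A_w > 0 = 1.
Sanity: Σ A_w = 16 = 2^4 = 16 ✓.


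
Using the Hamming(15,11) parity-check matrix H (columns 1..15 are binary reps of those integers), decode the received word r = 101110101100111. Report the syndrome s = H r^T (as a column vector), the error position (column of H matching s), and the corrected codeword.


s = (1, 0, 1, 1)^T, error position = 11, corrected codeword c = 101110101110111

Compute s = H r^T mod 2 one row at a time:
  s_1 = 0 + 1 + 1 + 0 + 0 + 1 + 1 + 1 = 5 ≡ 1 (mod 2).
  s_2 = 1 + 1 + 0 + 1 + 0 + 1 + 1 + 1 = 6 ≡ 0 (mod 2).
  s_3 = 0 + 1 + 0 + 1 + 1 + 0 + 1 + 1 = 5 ≡ 1 (mod 2).
  s_4 = 1 + 1 + 1 + 1 + 1 + 0 + 1 + 1 = 7 ≡ 1 (mod 2).
s = (1, 0, 1, 1)^T — this equals column 11 of H (binary 1011), so error is at position 11.
Correct: flip bit 11 of r = 101110101100111 to get c = 101110101110111.


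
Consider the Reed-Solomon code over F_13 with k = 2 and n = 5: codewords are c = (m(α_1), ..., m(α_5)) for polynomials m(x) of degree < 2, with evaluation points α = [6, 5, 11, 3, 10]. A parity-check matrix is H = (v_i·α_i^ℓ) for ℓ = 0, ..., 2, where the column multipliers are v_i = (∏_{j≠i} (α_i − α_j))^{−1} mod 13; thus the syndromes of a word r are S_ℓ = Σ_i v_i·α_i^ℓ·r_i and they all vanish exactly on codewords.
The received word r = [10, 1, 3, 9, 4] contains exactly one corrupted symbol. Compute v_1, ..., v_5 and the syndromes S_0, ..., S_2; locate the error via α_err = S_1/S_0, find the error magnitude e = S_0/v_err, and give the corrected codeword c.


S = (12, 3, 4), error at position 5, error magnitude e = 10, c = [10, 1, 3, 9, 7].

Step 1: column multipliers v_i = (∏_{j≠i}(α_i − α_j))^{−1} mod 13.
  i = 1 (α = 6): (6−5)(6−11)(6−3)(6−10) = 1·(−5)·3·(−4) = 60 ≡ 8, so v_1 = 8^{−1} = 5 (mod 13).
  i = 2 (α = 5): (5−6)(5−11)(5−3)(5−10) = (−1)·(−6)·2·(−5) = −60 ≡ 5, so v_2 = 5^{−1} = 8 (mod 13).
  i = 3 (α = 11): (11−6)(11−5)(11−3)(11−10) = 5·6·8·1 = 240 ≡ 6, so v_3 = 6^{−1} = 11 (mod 13).
  i = 4 (α = 3): (3−6)(3−5)(3−11)(3−10) = (−3)·(−2)·(−8)·(−7) = 336 ≡ 11, so v_4 = 11^{−1} = 6 (mod 13).
  i = 5 (α = 10): (10−6)(10−5)(10−11)(10−3) = 4·5·(−1)·7 = −140 ≡ 3, so v_5 = 3^{−1} = 9 (mod 13).
  v = [5, 8, 11, 6, 9].
Step 2: syndromes of r = [10, 1, 3, 9, 4] (all sums mod 13).
  S_0 = Σ v_i r_i = 5·10 + 8·1 + 11·3 + 6·9 + 9·4 = 181 ≡ 12.
  S_1 = Σ v_i α_i r_i = 5·6·10 + 8·5·1 + 11·11·3 + 6·3·9 + 9·10·4 = 1225 ≡ 3.
  α_i^2 mod 13 = [10, 12, 4, 9, 9].
  S_2 = Σ v_i α_i^2 r_i = 5·10·10 + 8·12·1 + 11·4·3 + 6·9·9 + 9·9·4 = 1538 ≡ 4.
  S = (12, 3, 4) ≠ 0, so r is not a codeword (an error is present).
Step 3: locate the error. For a single error e at position i, S_ℓ = v_i·e·α_i^ℓ, so α_err = S_1/S_0.
  S_0^{−1} = 12^{−1} = 12 (mod 13), so α_err = 3·12 = 36 ≡ 10 = α_5. Error position i = 5.
  Consistency check: S_2/S_1 = 4·9 = 36 ≡ 10 = α_err ✓ (single-error assumption holds).
Step 4: error magnitude e = S_0/v_5 = S_0·∏_{j≠5}(α_5 − α_j) = 12·3 = 36 ≡ 10 (mod 13).
Step 5: correct position 5: c_5 = r_5 − e = 4 − 10 ≡ 7 (mod 13). Hence c = [10, 1, 3, 9, 7].
  Check: interpolating c through the α_i gives m(x) = 8 + 9·x (degree < 2) with m(α_i) = c_i for every i, so c is indeed a codeword.


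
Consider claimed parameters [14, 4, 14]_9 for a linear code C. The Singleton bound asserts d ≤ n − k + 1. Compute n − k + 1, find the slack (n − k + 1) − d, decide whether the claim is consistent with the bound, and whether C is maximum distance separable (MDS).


Singleton RHS = n − k + 1 = 11, slack = -3, bound violated (no such code; not MDS).

Singleton bound: d ≤ n − k + 1.
Here n = 14, k = 4, so n − k + 1 = 11.
Given d = 14, check d ≤ 11: NO.
Slack = (n − k + 1) − d = -3.
The slack is negative: d = 14 exceeds n − k + 1 = 11 by 3, so the Singleton bound is violated and no linear [14, 4, 14]_9 code can exist. In particular it is not MDS (MDS requires d = n − k + 1 exactly).
Description: the claimed parameters are [14, 4, 14]_9; such a code would be impossible (violates the Singleton bound).


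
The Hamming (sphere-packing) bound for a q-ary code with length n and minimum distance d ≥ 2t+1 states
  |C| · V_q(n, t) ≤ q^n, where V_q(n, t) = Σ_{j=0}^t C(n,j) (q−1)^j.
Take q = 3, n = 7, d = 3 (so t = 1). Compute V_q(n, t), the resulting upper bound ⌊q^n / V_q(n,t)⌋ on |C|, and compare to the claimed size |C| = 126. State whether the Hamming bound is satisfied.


V_q(n, t) = 15, q^n = 2187, Hamming bound = 145, |C| = 126 ≤ bound (satisfied).

Step 1: Compute V_q(n, t) = Σ_{j=0}^1 C(n, j) (q−1)^j.
  j = 0: C(7,0)·(2)^0 = 1·1 = 1.
  j = 1: C(7,1)·(2)^1 = 7·2 = 14.
  V_q(n, t) = 1 + 14 = 15.
Step 2: q^n = 3^7 = 2187.
Step 3: Hamming bound ⌊q^n / V_q(n,t)⌋ = ⌊2187/15⌋ = 145.
Step 4: Compare |C| = 126 to 145: satisfied.
The claimed |C| lies below the Hamming bound.


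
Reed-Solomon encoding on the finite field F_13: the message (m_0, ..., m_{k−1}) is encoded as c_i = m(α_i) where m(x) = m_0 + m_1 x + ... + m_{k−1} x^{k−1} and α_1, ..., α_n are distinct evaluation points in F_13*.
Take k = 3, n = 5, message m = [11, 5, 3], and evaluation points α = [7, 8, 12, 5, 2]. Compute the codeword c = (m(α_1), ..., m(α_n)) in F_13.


c = [11, 9, 9, 7, 7]

Message polynomial: m(x) = 11 + 5·x + 3·x^2 (mod 13).
For each evaluation point α_i, compute m(α_i) mod 13:
  α_1 = 7: Horner steps 3 → 0 → 11, so m(7) = 11.
  α_2 = 8: Horner steps 3 → 3 → 9, so m(8) = 9.
  α_3 = 12: Horner steps 3 → 2 → 9, so m(12) = 9.
  α_4 = 5: Horner steps 3 → 7 → 7, so m(5) = 7.
  α_5 = 2: Horner steps 3 → 11 → 7, so m(2) = 7.
Codeword c = [11, 9, 9, 7, 7] ∈ F_13^5.


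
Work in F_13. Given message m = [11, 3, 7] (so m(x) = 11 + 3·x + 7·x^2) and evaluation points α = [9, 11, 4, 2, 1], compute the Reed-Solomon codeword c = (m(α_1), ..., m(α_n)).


c = [7, 7, 5, 6, 8]

Message polynomial: m(x) = 11 + 3·x + 7·x^2 (mod 13).
For each evaluation point α_i, compute m(α_i) mod 13:
  α_1 = 9: Horner steps 7 → 1 → 7, so m(9) = 7.
  α_2 = 11: Horner steps 7 → 2 → 7, so m(11) = 7.
  α_3 = 4: Horner steps 7 → 5 → 5, so m(4) = 5.
  α_4 = 2: Horner steps 7 → 4 → 6, so m(2) = 6.
  α_5 = 1: Horner steps 7 → 10 → 8, so m(1) = 8.
Codeword c = [7, 7, 5, 6, 8] ∈ F_13^5.


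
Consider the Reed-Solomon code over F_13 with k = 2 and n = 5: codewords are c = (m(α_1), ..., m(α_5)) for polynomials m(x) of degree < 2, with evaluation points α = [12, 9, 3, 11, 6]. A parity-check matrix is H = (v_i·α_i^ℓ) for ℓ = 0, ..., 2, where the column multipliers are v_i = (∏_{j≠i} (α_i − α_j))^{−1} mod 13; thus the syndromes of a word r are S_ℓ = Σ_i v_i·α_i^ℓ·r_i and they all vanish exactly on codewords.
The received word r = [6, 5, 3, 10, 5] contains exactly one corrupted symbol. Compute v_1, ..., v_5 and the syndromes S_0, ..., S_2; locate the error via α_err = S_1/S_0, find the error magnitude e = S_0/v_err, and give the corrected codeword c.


S = (9, 2, 12), error at position 5, error magnitude e = 1, c = [6, 5, 3, 10, 4].

Step 1: column multipliers v_i = (∏_{j≠i}(α_i − α_j))^{−1} mod 13.
  i = 1 (α = 12): (12−9)(12−3)(12−11)(12−6) = 3·9·1·6 = 162 ≡ 6, so v_1 = 6^{−1} = 11 (mod 13).
  i = 2 (α = 9): (9−12)(9−3)(9−11)(9−6) = (−3)·6·(−2)·3 = 108 ≡ 4, so v_2 = 4^{−1} = 10 (mod 13).
  i = 3 (α = 3): (3−12)(3−9)(3−11)(3−6) = (−9)·(−6)·(−8)·(−3) = 1296 ≡ 9, so v_3 = 9^{−1} = 3 (mod 13).
  i = 4 (α = 11): (11−12)(11−9)(11−3)(11−6) = (−1)·2·8·5 = −80 ≡ 11, so v_4 = 11^{−1} = 6 (mod 13).
  i = 5 (α = 6): (6−12)(6−9)(6−3)(6−11) = (−6)·(−3)·3·(−5) = −270 ≡ 3, so v_5 = 3^{−1} = 9 (mod 13).
  v = [11, 10, 3, 6, 9].
Step 2: syndromes of r = [6, 5, 3, 10, 5] (all sums mod 13).
  S_0 = Σ v_i r_i = 11·6 + 10·5 + 3·3 + 6·10 + 9·5 = 230 ≡ 9.
  S_1 = Σ v_i α_i r_i = 11·12·6 + 10·9·5 + 3·3·3 + 6·11·10 + 9·6·5 = 2199 ≡ 2.
  α_i^2 mod 13 = [1, 3, 9, 4, 10].
  S_2 = Σ v_i α_i^2 r_i = 11·1·6 + 10·3·5 + 3·9·3 + 6·4·10 + 9·10·5 = 987 ≡ 12.
  S = (9, 2, 12) ≠ 0, so r is not a codeword (an error is present).
Step 3: locate the error. For a single error e at position i, S_ℓ = v_i·e·α_i^ℓ, so α_err = S_1/S_0.
  S_0^{−1} = 9^{−1} = 3 (mod 13), so α_err = 2·3 = 6 ≡ 6 = α_5. Error position i = 5.
  Consistency check: S_2/S_1 = 12·7 = 84 ≡ 6 = α_err ✓ (single-error assumption holds).
Step 4: error magnitude e = S_0/v_5 = S_0·∏_{j≠5}(α_5 − α_j) = 9·3 = 27 ≡ 1 (mod 13).
Step 5: correct position 5: c_5 = r_5 − e = 5 − 1 ≡ 4 (mod 13). Hence c = [6, 5, 3, 10, 4].
  Check: interpolating c through the α_i gives m(x) = 2 + 9·x (degree < 2) with m(α_i) = c_i for every i, so c is indeed a codeword.


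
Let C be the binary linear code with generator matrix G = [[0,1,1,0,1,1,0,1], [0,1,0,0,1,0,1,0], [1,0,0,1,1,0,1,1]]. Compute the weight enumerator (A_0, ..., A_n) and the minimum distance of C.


Weight distribution: A_0 = 1, A_3 = 1, A_4 = 2, A_5 = 3, A_6 = 1. Minimum distance d = 3.

Enumerate all 2^3 = 8 messages m ∈ F_2^3.
For each, compute codeword c = mG in F_2^8, then tally its weight.
  m = 000 → c = 00000000, weight = 0.
  m = 100 → c = 01101101, weight = 5.
  m = 010 → c = 01001010, weight = 3.
  m = 110 → c = 00100111, weight = 4.
  m = 001 → c = 10011011, weight = 5.
  m = 101 → c = 11110110, weight = 6.
  m = 011 → c = 11010001, weight = 4.
  m = 111 → c = 10111100, weight = 5.
Tally weights:
  weight 0: 1 codewords.
  weight 3: 1 codewords.
  weight 4: 2 codewords.
  weight 5: 3 codewords.
  weight 6: 1 codewords.
Minimum distance d = smallest w > 0 with A_w > 0 = 3.
Sanity: Σ A_w = 8 = 2^3 = 8 ✓.


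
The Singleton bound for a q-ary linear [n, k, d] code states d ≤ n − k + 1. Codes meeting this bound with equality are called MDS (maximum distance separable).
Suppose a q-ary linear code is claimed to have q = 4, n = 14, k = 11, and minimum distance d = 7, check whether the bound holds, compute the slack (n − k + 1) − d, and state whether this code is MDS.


Singleton RHS = n − k + 1 = 4, slack = -3, bound violated (no such code; not MDS).

Singleton bound: d ≤ n − k + 1.
Here n = 14, k = 11, so n − k + 1 = 4.
Given d = 7, check d ≤ 4: NO.
Slack = (n − k + 1) − d = -3.
The slack is negative: d = 7 exceeds n − k + 1 = 4 by 3, so the Singleton bound is violated and no linear [14, 11, 7]_4 code can exist. In particular it is not MDS (MDS requires d = n − k + 1 exactly).
Description: the claimed parameters are [14, 11, 7]_4; such a code would be impossible (violates the Singleton bound).


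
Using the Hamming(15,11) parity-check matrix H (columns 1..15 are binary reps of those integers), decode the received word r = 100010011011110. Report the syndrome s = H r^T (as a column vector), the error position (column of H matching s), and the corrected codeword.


s = (0, 0, 0, 1)^T, error position = 1, corrected codeword c = 000010011011110

Compute s = H r^T mod 2 one row at a time:
  s_1 = 1 + 1 + 0 + 1 + 1 + 1 + 1 + 0 = 6 ≡ 0 (mod 2).
  s_2 = 0 + 1 + 0 + 0 + 1 + 1 + 1 + 0 = 4 ≡ 0 (mod 2).
  s_3 = 0 + 0 + 0 + 0 + 0 + 1 + 1 + 0 = 2 ≡ 0 (mod 2).
  s_4 = 1 + 0 + 1 + 0 + 1 + 1 + 1 + 0 = 5 ≡ 1 (mod 2).
s = (0, 0, 0, 1)^T — this equals column 1 of H (binary 0001), so error is at position 1.
Correct: flip bit 1 of r = 100010011011110 to get c = 000010011011110.


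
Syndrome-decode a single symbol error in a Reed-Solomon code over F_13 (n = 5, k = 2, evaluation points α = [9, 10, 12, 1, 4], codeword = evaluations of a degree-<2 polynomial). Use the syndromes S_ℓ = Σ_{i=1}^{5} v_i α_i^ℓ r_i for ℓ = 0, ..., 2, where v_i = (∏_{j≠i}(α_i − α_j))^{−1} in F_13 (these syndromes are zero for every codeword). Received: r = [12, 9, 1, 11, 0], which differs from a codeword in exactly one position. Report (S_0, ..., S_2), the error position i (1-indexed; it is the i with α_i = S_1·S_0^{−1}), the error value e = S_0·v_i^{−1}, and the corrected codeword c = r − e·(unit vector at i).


S = (2, 7, 5), error at position 2, error magnitude e = 5, c = [12, 4, 1, 11, 0].

Step 1: column multipliers v_i = (∏_{j≠i}(α_i − α_j))^{−1} mod 13.
  i = 1 (α = 9): (9−10)(9−12)(9−1)(9−4) = (−1)·(−3)·8·5 = 120 ≡ 3, so v_1 = 3^{−1} = 9 (mod 13).
  i = 2 (α = 10): (10−9)(10−12)(10−1)(10−4) = 1·(−2)·9·6 = −108 ≡ 9, so v_2 = 9^{−1} = 3 (mod 13).
  i = 3 (α = 12): (12−9)(12−10)(12−1)(12−4) = 3·2·11·8 = 528 ≡ 8, so v_3 = 8^{−1} = 5 (mod 13).
  i = 4 (α = 1): (1−9)(1−10)(1−12)(1−4) = (−8)·(−9)·(−11)·(−3) = 2376 ≡ 10, so v_4 = 10^{−1} = 4 (mod 13).
  i = 5 (α = 4): (4−9)(4−10)(4−12)(4−1) = (−5)·(−6)·(−8)·3 = −720 ≡ 8, so v_5 = 8^{−1} = 5 (mod 13).
  v = [9, 3, 5, 4, 5].
Step 2: syndromes of r = [12, 9, 1, 11, 0] (all sums mod 13).
  S_0 = Σ v_i r_i = 9·12 + 3·9 + 5·1 + 4·11 + 5·0 = 184 ≡ 2.
  S_1 = Σ v_i α_i r_i = 9·9·12 + 3·10·9 + 5·12·1 + 4·1·11 + 5·4·0 = 1346 ≡ 7.
  α_i^2 mod 13 = [3, 9, 1, 1, 3].
  S_2 = Σ v_i α_i^2 r_i = 9·3·12 + 3·9·9 + 5·1·1 + 4·1·11 + 5·3·0 = 616 ≡ 5.
  S = (2, 7, 5) ≠ 0, so r is not a codeword (an error is present).
Step 3: locate the error. For a single error e at position i, S_ℓ = v_i·e·α_i^ℓ, so α_err = S_1/S_0.
  S_0^{−1} = 2^{−1} = 7 (mod 13), so α_err = 7·7 = 49 ≡ 10 = α_2. Error position i = 2.
  Consistency check: S_2/S_1 = 5·2 = 10 ≡ 10 = α_err ✓ (single-error assumption holds).
Step 4: error magnitude e = S_0/v_2 = S_0·∏_{j≠2}(α_2 − α_j) = 2·9 = 18 ≡ 5 (mod 13).
Step 5: correct position 2: c_2 = r_2 − e = 9 − 5 ≡ 4 (mod 13). Hence c = [12, 4, 1, 11, 0].
  Check: interpolating c through the α_i gives m(x) = 6 + 5·x (degree < 2) with m(α_i) = c_i for every i, so c is indeed a codeword.


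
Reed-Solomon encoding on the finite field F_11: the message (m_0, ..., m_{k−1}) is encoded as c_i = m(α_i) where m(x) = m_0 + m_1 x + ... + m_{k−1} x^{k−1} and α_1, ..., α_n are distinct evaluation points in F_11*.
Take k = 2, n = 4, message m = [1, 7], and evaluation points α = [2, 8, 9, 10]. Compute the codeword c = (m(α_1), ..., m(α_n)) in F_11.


c = [4, 2, 9, 5]

Message polynomial: m(x) = 1 + 7·x (mod 11).
For each evaluation point α_i, compute m(α_i) mod 11:
  α_1 = 2: Horner steps 7 → 4, so m(2) = 4.
  α_2 = 8: Horner steps 7 → 2, so m(8) = 2.
  α_3 = 9: Horner steps 7 → 9, so m(9) = 9.
  α_4 = 10: Horner steps 7 → 5, so m(10) = 5.
Codeword c = [4, 2, 9, 5] ∈ F_11^4.
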